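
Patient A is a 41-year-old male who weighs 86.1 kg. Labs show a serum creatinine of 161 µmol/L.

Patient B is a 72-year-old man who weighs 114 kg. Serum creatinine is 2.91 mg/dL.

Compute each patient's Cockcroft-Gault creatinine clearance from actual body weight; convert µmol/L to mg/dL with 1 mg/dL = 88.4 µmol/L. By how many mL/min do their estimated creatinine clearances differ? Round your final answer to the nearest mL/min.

28 mL/min

Patient A: SCr = 161 / 88.4 = 1.821 mg/dL
Patient A: CrCl = (140 − 41) × 86.1 / (72 × 1.821) = 8523.9 / 131.11 ≈ 65.0 mL/min
Patient B: CrCl = (140 − 72) × 114 / (72 × 2.91) = 7752.0 / 209.52 ≈ 37.0 mL/min
|65.0 − 37.0| = 28.0 mL/min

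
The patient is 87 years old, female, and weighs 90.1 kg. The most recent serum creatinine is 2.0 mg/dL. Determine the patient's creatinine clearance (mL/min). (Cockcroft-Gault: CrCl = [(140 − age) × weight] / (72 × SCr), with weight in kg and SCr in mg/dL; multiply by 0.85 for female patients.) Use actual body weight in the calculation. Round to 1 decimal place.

28.2 mL/min

CrCl = (140 − 87) × 90.1 / (72 × 2) × 0.85 = 4775.3 / 144.00 × 0.85 ≈ 28.2 mL/min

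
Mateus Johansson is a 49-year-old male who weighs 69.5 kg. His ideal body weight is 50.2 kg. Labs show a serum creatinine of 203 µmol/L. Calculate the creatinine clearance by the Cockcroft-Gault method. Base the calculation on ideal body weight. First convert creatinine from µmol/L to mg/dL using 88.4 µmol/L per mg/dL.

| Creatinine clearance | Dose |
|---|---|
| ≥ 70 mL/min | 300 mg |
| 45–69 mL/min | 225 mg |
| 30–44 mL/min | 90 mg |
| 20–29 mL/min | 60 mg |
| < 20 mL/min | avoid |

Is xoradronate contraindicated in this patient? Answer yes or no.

no

SCr = 203 / 88.4 = 2.296 mg/dL
CrCl = (140 − 49) × 50.2 / (72 × 2.296) = 4568.2 / 165.31 ≈ 27.6 mL/min
CrCl ≈ 28 mL/min, which is ≥ 20 mL/min.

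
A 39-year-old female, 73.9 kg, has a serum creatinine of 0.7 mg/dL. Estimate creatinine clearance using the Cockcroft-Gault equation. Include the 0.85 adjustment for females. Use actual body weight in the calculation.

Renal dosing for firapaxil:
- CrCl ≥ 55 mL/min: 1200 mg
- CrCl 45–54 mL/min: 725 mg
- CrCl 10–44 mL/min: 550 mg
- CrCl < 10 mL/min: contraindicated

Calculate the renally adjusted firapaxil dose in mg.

CrCl = (140 − 39) × 73.9 / (72 × 0.7) × 0.85 = 7463.9 / 50.40 × 0.85 ≈ 125.9 mL/min
CrCl ≈ 126 mL/min → bracket ≥ 55 mL/min.
Dose for this bracket: 1200 mg.

1200 mg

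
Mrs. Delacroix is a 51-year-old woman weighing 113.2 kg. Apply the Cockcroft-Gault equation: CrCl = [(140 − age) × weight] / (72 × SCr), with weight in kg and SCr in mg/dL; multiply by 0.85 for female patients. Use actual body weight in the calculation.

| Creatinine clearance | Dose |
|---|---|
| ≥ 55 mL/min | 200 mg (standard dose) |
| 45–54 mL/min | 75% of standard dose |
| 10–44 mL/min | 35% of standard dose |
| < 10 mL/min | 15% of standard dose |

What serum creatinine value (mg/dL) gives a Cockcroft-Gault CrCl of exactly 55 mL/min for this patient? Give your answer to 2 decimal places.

2.16 mg/dL

Standard dose requires CrCl ≥ 55 mL/min.
Set (140 − 51) × 113.2 × 0.85 / (72 × SCr) = 55
SCr = (140 − 51) × 113.2 × 0.85 / (72 × 55) = 2.163 mg/dL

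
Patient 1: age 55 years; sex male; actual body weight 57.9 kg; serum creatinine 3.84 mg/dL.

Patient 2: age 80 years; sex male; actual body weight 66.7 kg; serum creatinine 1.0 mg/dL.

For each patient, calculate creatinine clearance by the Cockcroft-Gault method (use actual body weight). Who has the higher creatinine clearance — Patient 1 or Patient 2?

Patient 2

Patient 1: CrCl = (140 − 55) × 57.9 / (72 × 3.84) = 4921.5 / 276.48 ≈ 17.8 mL/min
Patient 2: CrCl = (140 − 80) × 66.7 / (72 × 1) = 4002.0 / 72.00 ≈ 55.6 mL/min
17.8 vs 55.6 mL/min → Patient 2 is higher.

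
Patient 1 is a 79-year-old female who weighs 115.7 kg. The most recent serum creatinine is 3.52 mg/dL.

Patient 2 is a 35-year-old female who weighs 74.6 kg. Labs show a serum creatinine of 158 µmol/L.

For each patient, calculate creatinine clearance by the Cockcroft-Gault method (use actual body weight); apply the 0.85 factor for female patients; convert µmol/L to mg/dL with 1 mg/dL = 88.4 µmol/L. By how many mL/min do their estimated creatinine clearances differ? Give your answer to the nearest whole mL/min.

Patient 1: CrCl = (140 − 79) × 115.7 / (72 × 3.52) × 0.85 = 7057.7 / 253.44 × 0.85 ≈ 23.7 mL/min
Patient 2: SCr = 158 / 88.4 = 1.787 mg/dL
Patient 2: CrCl = (140 − 35) × 74.6 / (72 × 1.787) × 0.85 = 7833.0 / 128.66 × 0.85 ≈ 51.7 mL/min
|23.7 − 51.7| = 28.0 mL/min

28 mL/min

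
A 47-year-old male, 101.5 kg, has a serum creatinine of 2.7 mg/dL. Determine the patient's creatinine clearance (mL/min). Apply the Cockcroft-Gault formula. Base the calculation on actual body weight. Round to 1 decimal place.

48.6 mL/min

CrCl = (140 − 47) × 101.5 / (72 × 2.7) = 9439.5 / 194.40 ≈ 48.6 mL/min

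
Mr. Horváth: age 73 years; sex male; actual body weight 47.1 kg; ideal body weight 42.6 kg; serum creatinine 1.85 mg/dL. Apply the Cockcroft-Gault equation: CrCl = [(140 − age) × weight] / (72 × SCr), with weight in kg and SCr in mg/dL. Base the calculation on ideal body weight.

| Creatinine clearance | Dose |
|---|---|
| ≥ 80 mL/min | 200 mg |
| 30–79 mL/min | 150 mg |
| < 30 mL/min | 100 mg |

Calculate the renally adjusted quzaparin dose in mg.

CrCl = (140 − 73) × 42.6 / (72 × 1.85) = 2854.2 / 133.20 ≈ 21.4 mL/min
CrCl ≈ 21 mL/min → bracket < 30 mL/min.
Dose for this bracket: 100 mg.

100 mg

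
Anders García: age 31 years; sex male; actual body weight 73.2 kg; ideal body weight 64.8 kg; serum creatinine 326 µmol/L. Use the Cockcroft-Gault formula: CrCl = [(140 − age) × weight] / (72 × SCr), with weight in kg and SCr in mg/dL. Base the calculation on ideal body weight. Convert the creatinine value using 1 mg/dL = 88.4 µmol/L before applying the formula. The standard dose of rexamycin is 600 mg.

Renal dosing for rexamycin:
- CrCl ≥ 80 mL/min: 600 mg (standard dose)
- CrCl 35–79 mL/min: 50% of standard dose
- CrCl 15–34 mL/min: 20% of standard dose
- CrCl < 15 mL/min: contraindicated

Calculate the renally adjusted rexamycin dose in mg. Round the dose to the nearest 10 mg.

120 mg

SCr = 326 / 88.4 = 3.688 mg/dL
CrCl = (140 − 31) × 64.8 / (72 × 3.688) = 7063.2 / 265.54 ≈ 26.6 mL/min
CrCl ≈ 27 mL/min → bracket 15–34 mL/min.
20% of 600 mg = 120 mg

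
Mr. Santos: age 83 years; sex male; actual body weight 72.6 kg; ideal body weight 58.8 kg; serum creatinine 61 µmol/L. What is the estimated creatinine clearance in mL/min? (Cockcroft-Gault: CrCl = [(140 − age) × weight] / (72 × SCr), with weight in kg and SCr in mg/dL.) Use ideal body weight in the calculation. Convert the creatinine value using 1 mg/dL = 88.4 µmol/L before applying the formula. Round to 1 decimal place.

SCr = 61 / 88.4 = 0.69 mg/dL
CrCl = (140 − 83) × 58.8 / (72 × 0.69) = 3351.6 / 49.68 ≈ 67.5 mL/min

67.5 mL/min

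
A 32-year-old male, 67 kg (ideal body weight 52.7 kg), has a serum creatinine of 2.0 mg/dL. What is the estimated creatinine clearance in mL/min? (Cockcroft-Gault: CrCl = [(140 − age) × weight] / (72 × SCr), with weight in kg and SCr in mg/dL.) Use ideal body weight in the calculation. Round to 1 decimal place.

39.5 mL/min

CrCl = (140 − 32) × 52.7 / (72 × 2) = 5691.6 / 144.00 ≈ 39.5 mL/min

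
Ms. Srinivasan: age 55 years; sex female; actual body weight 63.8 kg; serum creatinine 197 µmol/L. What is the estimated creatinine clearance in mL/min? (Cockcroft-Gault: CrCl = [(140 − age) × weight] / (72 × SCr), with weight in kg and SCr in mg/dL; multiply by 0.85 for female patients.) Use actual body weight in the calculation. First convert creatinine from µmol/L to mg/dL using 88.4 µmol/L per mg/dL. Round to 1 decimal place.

SCr = 197 / 88.4 = 2.229 mg/dL
CrCl = (140 − 55) × 63.8 / (72 × 2.229) × 0.85 = 5423.0 / 160.49 × 0.85 ≈ 28.7 mL/min

28.7 mL/min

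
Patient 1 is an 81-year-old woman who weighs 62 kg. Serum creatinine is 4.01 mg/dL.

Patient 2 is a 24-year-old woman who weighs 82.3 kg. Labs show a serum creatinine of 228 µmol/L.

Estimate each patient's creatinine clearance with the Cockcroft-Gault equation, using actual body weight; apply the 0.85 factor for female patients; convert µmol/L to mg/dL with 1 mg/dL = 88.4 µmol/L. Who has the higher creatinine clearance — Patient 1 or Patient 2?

Patient 1: CrCl = (140 − 81) × 62 / (72 × 4.01) × 0.85 = 3658.0 / 288.72 × 0.85 ≈ 10.8 mL/min
Patient 2: SCr = 228 / 88.4 = 2.579 mg/dL
Patient 2: CrCl = (140 − 24) × 82.3 / (72 × 2.579) × 0.85 = 9546.8 / 185.69 × 0.85 ≈ 43.7 mL/min
10.8 vs 43.7 mL/min → Patient 2 is higher.

Patient 2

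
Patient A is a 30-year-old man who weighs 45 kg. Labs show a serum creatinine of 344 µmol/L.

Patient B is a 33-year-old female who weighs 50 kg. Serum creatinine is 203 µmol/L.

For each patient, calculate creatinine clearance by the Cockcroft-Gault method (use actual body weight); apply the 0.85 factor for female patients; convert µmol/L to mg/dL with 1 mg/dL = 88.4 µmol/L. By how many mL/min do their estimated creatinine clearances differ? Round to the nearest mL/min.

10 mL/min

Patient A: SCr = 344 / 88.4 = 3.891 mg/dL
Patient A: CrCl = (140 − 30) × 45 / (72 × 3.891) = 4950.0 / 280.15 ≈ 17.7 mL/min
Patient B: SCr = 203 / 88.4 = 2.296 mg/dL
Patient B: CrCl = (140 − 33) × 50 / (72 × 2.296) × 0.85 = 5350.0 / 165.31 × 0.85 ≈ 27.5 mL/min
|17.7 − 27.5| = 9.8 mL/min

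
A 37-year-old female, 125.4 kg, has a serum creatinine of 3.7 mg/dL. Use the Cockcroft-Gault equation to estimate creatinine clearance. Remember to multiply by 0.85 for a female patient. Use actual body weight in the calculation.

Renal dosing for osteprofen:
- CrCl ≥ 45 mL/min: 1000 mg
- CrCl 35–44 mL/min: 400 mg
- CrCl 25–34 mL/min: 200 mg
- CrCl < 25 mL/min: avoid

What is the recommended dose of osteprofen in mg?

CrCl = (140 − 37) × 125.4 / (72 × 3.7) × 0.85 = 12916.2 / 266.40 × 0.85 ≈ 41.2 mL/min
CrCl ≈ 41 mL/min → bracket 35–44 mL/min.
Dose for this bracket: 400 mg.

400 mg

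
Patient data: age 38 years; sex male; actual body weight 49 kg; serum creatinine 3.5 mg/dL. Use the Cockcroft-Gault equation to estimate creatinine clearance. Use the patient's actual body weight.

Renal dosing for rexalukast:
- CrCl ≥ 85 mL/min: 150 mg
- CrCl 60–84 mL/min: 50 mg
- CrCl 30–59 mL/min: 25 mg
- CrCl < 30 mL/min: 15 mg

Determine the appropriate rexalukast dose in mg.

15 mg

CrCl = (140 − 38) × 49 / (72 × 3.5) = 4998.0 / 252.00 ≈ 19.8 mL/min
CrCl ≈ 20 mL/min → bracket < 30 mL/min.
Dose for this bracket: 15 mg.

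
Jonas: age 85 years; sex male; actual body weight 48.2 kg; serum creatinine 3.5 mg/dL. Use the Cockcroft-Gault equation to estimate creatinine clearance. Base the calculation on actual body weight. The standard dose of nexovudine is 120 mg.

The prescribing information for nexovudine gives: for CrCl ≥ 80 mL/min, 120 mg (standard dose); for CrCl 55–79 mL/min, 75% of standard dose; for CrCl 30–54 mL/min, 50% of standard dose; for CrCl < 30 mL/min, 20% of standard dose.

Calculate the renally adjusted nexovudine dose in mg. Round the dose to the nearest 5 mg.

CrCl = (140 − 85) × 48.2 / (72 × 3.5) = 2651.0 / 252.00 ≈ 10.5 mL/min
CrCl ≈ 11 mL/min → bracket < 30 mL/min.
20% of 120 mg = 24 mg → 25 mg

25 mg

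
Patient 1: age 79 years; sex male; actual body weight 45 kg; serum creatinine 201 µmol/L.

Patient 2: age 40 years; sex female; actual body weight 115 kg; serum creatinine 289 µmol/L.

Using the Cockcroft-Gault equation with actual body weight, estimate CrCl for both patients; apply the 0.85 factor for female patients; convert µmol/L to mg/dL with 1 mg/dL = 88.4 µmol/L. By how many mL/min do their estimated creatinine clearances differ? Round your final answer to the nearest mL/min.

Patient 1: SCr = 201 / 88.4 = 2.274 mg/dL
Patient 1: CrCl = (140 − 79) × 45 / (72 × 2.274) = 2745.0 / 163.73 ≈ 16.8 mL/min
Patient 2: SCr = 289 / 88.4 = 3.269 mg/dL
Patient 2: CrCl = (140 − 40) × 115 / (72 × 3.269) × 0.85 = 11500.0 / 235.37 × 0.85 ≈ 41.5 mL/min
|16.8 − 41.5| = 24.7 mL/min

25 mL/min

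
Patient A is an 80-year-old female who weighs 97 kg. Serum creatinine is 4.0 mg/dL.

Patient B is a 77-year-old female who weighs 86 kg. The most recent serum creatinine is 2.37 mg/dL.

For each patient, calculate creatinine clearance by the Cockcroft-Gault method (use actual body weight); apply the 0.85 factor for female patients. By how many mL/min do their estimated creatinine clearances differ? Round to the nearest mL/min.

10 mL/min

Patient A: CrCl = (140 − 80) × 97 / (72 × 4) × 0.85 = 5820.0 / 288.00 × 0.85 ≈ 17.2 mL/min
Patient B: CrCl = (140 − 77) × 86 / (72 × 2.37) × 0.85 = 5418.0 / 170.64 × 0.85 ≈ 27.0 mL/min
|17.2 − 27.0| = 9.8 mL/min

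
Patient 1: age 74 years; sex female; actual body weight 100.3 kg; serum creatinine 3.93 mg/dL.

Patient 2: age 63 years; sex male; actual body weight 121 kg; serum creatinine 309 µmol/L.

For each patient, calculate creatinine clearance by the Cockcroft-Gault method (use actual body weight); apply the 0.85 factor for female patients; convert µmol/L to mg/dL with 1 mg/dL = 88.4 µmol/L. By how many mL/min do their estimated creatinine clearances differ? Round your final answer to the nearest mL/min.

Patient 1: CrCl = (140 − 74) × 100.3 / (72 × 3.93) × 0.85 = 6619.8 / 282.96 × 0.85 ≈ 19.9 mL/min
Patient 2: SCr = 309 / 88.4 = 3.495 mg/dL
Patient 2: CrCl = (140 − 63) × 121 / (72 × 3.495) = 9317.0 / 251.64 ≈ 37.0 mL/min
|19.9 − 37.0| = 17.1 mL/min

17 mL/min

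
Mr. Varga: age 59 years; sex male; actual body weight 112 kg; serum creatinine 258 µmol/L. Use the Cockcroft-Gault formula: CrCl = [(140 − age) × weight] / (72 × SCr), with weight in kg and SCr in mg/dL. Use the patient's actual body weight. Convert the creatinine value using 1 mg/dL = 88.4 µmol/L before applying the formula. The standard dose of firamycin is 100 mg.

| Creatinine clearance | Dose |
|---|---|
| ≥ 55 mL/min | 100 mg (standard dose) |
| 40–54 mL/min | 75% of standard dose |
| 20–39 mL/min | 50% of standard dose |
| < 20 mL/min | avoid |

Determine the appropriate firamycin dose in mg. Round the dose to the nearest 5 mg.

75 mg

SCr = 258 / 88.4 = 2.919 mg/dL
CrCl = (140 − 59) × 112 / (72 × 2.919) = 9072.0 / 210.17 ≈ 43.2 mL/min
CrCl ≈ 43 mL/min → bracket 40–54 mL/min.
75% of 100 mg = 75 mg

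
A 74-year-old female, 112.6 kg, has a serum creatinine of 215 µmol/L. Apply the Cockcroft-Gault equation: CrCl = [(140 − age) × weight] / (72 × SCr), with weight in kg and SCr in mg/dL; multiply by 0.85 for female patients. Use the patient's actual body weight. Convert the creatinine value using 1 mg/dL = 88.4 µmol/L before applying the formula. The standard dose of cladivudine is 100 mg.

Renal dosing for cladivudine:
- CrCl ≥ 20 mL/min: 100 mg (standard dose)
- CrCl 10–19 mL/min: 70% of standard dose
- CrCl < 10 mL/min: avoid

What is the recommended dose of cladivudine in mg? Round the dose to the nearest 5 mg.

100 mg

SCr = 215 / 88.4 = 2.432 mg/dL
CrCl = (140 − 74) × 112.6 / (72 × 2.432) × 0.85 = 7431.6 / 175.10 × 0.85 ≈ 36.1 mL/min
CrCl ≈ 36 mL/min → bracket ≥ 20 mL/min.
100% of 100 mg = 100 mg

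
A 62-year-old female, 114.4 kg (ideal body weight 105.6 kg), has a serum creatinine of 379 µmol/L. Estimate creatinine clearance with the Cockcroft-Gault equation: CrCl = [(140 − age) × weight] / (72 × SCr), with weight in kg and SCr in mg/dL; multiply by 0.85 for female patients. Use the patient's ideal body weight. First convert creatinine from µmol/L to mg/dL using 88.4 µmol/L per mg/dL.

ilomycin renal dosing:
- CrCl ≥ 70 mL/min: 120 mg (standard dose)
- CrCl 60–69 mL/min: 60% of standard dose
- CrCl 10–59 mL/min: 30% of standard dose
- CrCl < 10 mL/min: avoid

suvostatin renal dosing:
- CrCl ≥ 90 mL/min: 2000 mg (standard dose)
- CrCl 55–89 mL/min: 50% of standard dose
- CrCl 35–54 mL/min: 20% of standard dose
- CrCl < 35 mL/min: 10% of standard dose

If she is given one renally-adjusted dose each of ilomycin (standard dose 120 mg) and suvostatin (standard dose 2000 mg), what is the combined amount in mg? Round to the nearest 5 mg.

SCr = 379 / 88.4 = 4.287 mg/dL
CrCl = (140 − 62) × 105.6 / (72 × 4.287) × 0.85 = 8236.8 / 308.66 × 0.85 ≈ 22.7 mL/min
CrCl ≈ 23 mL/min.
ilomycin: 10–59 mL/min → 30% of 120 mg = 36 mg.
suvostatin: < 35 mL/min → 10% of 2000 mg = 200 mg.
Total = 36 + 200 = 236 mg.

235 mg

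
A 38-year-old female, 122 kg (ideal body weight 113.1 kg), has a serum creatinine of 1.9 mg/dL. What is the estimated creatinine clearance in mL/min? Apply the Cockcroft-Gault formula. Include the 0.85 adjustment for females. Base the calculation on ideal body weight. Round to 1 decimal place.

CrCl = (140 − 38) × 113.1 / (72 × 1.9) × 0.85 = 11536.2 / 136.80 × 0.85 ≈ 71.7 mL/min

71.7 mL/min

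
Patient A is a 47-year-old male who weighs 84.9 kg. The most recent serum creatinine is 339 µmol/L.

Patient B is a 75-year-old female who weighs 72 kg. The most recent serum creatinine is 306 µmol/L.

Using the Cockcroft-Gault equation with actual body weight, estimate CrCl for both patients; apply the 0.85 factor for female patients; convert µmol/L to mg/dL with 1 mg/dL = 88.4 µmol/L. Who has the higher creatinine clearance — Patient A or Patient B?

Patient A

Patient A: SCr = 339 / 88.4 = 3.835 mg/dL
Patient A: CrCl = (140 − 47) × 84.9 / (72 × 3.835) = 7895.7 / 276.12 ≈ 28.6 mL/min
Patient B: SCr = 306 / 88.4 = 3.462 mg/dL
Patient B: CrCl = (140 − 75) × 72 / (72 × 3.462) × 0.85 = 4680.0 / 249.26 × 0.85 ≈ 16.0 mL/min
28.6 vs 16.0 mL/min → Patient A is higher.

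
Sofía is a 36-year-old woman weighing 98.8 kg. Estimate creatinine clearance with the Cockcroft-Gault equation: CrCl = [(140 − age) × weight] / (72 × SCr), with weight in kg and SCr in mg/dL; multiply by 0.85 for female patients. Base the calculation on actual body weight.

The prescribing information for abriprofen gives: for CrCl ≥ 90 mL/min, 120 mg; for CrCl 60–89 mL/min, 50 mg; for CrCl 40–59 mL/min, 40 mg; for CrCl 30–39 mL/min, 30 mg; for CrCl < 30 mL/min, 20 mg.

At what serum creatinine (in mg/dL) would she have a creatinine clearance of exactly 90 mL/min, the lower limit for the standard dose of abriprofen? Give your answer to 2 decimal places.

1.35 mg/dL

Standard dose requires CrCl ≥ 90 mL/min.
Set (140 − 36) × 98.8 × 0.85 / (72 × SCr) = 90
SCr = (140 − 36) × 98.8 × 0.85 / (72 × 90) = 1.348 mg/dL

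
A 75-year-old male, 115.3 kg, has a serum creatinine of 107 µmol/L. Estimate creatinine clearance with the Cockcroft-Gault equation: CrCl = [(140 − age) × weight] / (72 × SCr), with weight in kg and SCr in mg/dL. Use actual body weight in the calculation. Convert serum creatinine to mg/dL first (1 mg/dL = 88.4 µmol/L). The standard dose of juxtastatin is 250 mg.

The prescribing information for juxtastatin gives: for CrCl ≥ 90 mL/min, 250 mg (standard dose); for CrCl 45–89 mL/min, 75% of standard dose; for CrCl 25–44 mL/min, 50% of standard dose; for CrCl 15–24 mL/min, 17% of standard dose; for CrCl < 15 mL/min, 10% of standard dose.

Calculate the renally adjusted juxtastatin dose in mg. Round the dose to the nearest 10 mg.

SCr = 107 / 88.4 = 1.21 mg/dL
CrCl = (140 − 75) × 115.3 / (72 × 1.21) = 7494.5 / 87.12 ≈ 86.0 mL/min
CrCl ≈ 86 mL/min → bracket 45–89 mL/min.
75% of 250 mg = 187.5 mg → 190 mg

190 mg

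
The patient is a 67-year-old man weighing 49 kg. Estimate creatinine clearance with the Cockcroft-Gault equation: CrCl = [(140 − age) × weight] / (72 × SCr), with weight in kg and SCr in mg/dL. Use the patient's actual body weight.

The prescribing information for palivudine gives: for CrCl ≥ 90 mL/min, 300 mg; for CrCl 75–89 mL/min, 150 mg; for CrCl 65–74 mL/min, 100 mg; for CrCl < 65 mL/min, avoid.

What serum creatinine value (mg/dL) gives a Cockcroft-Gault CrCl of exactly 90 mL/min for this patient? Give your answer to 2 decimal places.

Standard dose requires CrCl ≥ 90 mL/min.
Set (140 − 67) × 49 / (72 × SCr) = 90
SCr = (140 − 67) × 49 / (72 × 90) = 0.552 mg/dL

0.55 mg/dL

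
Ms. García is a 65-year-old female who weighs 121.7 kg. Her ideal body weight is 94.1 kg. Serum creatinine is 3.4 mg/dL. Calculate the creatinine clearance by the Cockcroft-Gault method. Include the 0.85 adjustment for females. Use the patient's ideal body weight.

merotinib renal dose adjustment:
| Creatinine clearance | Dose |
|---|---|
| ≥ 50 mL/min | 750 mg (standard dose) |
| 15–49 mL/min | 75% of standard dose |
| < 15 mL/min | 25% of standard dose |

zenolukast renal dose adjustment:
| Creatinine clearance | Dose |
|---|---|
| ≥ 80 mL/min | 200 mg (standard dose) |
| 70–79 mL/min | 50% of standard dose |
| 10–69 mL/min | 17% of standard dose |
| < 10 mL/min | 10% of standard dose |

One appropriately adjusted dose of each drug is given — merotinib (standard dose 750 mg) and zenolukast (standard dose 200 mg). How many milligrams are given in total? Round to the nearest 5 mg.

595 mg

CrCl = (140 − 65) × 94.1 / (72 × 3.4) × 0.85 = 7057.5 / 244.80 × 0.85 ≈ 24.5 mL/min
CrCl ≈ 25 mL/min.
merotinib: 15–49 mL/min → 75% of 750 mg = 562.5 mg.
zenolukast: 10–69 mL/min → 17% of 200 mg = 34 mg.
Total = 562.5 + 34 = 596.5 mg.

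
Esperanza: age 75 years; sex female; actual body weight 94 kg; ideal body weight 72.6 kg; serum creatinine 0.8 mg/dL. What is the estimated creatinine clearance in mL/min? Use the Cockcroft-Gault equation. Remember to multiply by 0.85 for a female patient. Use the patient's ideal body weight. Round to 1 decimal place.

CrCl = (140 − 75) × 72.6 / (72 × 0.8) × 0.85 = 4719.0 / 57.60 × 0.85 ≈ 69.6 mL/min

69.6 mL/min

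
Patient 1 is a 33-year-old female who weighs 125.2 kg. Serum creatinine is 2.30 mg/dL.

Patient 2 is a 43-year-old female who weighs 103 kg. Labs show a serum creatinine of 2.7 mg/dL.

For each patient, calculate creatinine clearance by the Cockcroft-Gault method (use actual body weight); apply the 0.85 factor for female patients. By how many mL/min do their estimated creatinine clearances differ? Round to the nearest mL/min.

Patient 1: CrCl = (140 − 33) × 125.2 / (72 × 2.3) × 0.85 = 13396.4 / 165.60 × 0.85 ≈ 68.8 mL/min
Patient 2: CrCl = (140 − 43) × 103 / (72 × 2.7) × 0.85 = 9991.0 / 194.40 × 0.85 ≈ 43.7 mL/min
|68.8 − 43.7| = 25.1 mL/min

25 mL/min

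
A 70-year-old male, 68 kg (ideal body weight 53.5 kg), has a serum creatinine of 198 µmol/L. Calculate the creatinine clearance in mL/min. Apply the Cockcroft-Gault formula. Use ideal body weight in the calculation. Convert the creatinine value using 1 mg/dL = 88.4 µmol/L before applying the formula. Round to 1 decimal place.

SCr = 198 / 88.4 = 2.24 mg/dL
CrCl = (140 − 70) × 53.5 / (72 × 2.24) = 3745.0 / 161.28 ≈ 23.2 mL/min

23.2 mL/min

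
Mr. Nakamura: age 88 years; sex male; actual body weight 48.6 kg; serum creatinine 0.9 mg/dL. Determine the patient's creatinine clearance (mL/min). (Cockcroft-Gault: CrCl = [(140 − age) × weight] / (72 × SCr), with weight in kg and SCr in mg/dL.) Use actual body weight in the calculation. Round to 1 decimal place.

CrCl = (140 − 88) × 48.6 / (72 × 0.9) = 2527.2 / 64.80 ≈ 39.0 mL/min

39.0 mL/min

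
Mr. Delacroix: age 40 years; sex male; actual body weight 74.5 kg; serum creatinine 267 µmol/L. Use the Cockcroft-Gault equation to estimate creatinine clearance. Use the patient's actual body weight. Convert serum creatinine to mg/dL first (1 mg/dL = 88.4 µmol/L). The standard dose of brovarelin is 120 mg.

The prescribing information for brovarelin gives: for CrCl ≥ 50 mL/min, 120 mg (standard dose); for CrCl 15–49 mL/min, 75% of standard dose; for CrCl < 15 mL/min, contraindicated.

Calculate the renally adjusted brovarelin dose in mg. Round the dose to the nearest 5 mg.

90 mg

SCr = 267 / 88.4 = 3.02 mg/dL
CrCl = (140 − 40) × 74.5 / (72 × 3.02) = 7450.0 / 217.44 ≈ 34.3 mL/min
CrCl ≈ 34 mL/min → bracket 15–49 mL/min.
75% of 120 mg = 90 mg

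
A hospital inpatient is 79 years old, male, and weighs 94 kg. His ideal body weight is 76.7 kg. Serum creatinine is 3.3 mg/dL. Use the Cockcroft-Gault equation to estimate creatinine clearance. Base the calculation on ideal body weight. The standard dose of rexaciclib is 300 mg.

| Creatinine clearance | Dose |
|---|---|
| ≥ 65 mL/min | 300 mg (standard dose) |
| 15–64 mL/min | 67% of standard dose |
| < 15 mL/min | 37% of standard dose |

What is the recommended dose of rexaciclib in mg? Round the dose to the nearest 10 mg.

200 mg

CrCl = (140 − 79) × 76.7 / (72 × 3.3) = 4678.7 / 237.60 ≈ 19.7 mL/min
CrCl ≈ 20 mL/min → bracket 15–64 mL/min.
67% of 300 mg = 201 mg → 200 mg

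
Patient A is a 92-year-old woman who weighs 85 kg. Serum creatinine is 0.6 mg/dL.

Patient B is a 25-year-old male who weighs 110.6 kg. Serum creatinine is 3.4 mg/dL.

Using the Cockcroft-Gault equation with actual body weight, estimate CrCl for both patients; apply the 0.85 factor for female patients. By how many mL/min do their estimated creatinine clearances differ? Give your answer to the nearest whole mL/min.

28 mL/min

Patient A: CrCl = (140 − 92) × 85 / (72 × 0.6) × 0.85 = 4080.0 / 43.20 × 0.85 ≈ 80.3 mL/min
Patient B: CrCl = (140 − 25) × 110.6 / (72 × 3.4) = 12719.0 / 244.80 ≈ 52.0 mL/min
|80.3 − 52.0| = 28.3 mL/min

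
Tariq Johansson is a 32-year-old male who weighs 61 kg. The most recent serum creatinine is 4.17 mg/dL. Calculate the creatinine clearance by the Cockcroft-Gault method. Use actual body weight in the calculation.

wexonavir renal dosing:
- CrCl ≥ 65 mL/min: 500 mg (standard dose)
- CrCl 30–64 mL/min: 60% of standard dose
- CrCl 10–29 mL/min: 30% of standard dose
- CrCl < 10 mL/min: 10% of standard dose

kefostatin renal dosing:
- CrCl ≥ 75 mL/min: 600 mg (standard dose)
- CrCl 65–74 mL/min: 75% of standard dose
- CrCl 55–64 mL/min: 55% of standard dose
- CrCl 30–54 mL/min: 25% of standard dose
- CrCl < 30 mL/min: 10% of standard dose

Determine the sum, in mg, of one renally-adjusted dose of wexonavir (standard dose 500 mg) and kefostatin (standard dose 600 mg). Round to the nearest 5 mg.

210 mg

CrCl = (140 − 32) × 61 / (72 × 4.17) = 6588.0 / 300.24 ≈ 21.9 mL/min
CrCl ≈ 22 mL/min.
wexonavir: 10–29 mL/min → 30% of 500 mg = 150 mg.
kefostatin: < 30 mL/min → 10% of 600 mg = 60 mg.
Total = 150 + 60 = 210 mg.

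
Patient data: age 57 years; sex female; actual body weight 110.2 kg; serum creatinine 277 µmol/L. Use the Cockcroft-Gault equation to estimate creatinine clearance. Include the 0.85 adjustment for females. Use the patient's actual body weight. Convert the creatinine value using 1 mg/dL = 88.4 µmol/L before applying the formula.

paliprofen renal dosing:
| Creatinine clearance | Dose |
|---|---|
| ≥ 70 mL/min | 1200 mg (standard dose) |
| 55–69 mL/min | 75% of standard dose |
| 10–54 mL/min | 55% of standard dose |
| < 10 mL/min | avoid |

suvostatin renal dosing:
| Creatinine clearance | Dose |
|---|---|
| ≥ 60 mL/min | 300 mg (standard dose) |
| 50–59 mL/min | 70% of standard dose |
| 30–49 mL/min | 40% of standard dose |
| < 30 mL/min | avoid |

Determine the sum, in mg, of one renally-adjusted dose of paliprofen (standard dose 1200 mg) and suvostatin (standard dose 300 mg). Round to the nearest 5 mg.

780 mg

SCr = 277 / 88.4 = 3.133 mg/dL
CrCl = (140 − 57) × 110.2 / (72 × 3.133) × 0.85 = 9146.6 / 225.58 × 0.85 ≈ 34.5 mL/min
CrCl ≈ 34 mL/min.
paliprofen: 10–54 mL/min → 55% of 1200 mg = 660 mg.
suvostatin: 30–49 mL/min → 40% of 300 mg = 120 mg.
Total = 660 + 120 = 780 mg.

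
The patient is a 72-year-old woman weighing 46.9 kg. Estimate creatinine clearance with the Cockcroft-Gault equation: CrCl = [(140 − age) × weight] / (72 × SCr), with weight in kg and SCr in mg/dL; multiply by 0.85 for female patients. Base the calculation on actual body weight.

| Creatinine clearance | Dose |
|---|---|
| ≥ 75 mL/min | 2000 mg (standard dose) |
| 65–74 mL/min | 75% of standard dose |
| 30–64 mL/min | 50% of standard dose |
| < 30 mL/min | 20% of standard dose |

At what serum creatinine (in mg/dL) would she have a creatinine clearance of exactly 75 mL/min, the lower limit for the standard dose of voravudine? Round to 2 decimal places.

Standard dose requires CrCl ≥ 75 mL/min.
Set (140 − 72) × 46.9 × 0.85 / (72 × SCr) = 75
SCr = (140 − 72) × 46.9 × 0.85 / (72 × 75) = 0.502 mg/dL

0.50 mg/dL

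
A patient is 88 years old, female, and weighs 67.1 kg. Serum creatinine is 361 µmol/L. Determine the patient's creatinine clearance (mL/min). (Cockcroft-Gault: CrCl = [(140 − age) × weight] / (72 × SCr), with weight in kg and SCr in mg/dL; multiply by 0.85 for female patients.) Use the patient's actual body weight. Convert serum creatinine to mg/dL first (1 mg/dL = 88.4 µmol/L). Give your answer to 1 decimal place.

10.1 mL/min

SCr = 361 / 88.4 = 4.084 mg/dL
CrCl = (140 − 88) × 67.1 / (72 × 4.084) × 0.85 = 3489.2 / 294.05 × 0.85 ≈ 10.1 mL/min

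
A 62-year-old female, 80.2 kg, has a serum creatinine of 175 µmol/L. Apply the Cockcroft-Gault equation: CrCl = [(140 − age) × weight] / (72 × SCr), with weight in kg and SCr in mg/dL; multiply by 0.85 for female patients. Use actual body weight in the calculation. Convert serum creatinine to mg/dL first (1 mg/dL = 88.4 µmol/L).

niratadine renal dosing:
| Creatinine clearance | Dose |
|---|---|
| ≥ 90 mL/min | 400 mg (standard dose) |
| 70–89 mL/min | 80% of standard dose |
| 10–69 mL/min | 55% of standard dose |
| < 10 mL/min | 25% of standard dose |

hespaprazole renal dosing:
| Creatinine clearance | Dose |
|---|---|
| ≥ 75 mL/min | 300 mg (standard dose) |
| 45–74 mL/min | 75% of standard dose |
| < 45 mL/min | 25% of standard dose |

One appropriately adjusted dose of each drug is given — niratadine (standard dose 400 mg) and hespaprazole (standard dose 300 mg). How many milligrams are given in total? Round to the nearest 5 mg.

SCr = 175 / 88.4 = 1.98 mg/dL
CrCl = (140 − 62) × 80.2 / (72 × 1.98) × 0.85 = 6255.6 / 142.56 × 0.85 ≈ 37.3 mL/min
CrCl ≈ 37 mL/min.
niratadine: 10–69 mL/min → 55% of 400 mg = 220 mg.
hespaprazole: < 45 mL/min → 25% of 300 mg = 75 mg.
Total = 220 + 75 = 295 mg.

295 mg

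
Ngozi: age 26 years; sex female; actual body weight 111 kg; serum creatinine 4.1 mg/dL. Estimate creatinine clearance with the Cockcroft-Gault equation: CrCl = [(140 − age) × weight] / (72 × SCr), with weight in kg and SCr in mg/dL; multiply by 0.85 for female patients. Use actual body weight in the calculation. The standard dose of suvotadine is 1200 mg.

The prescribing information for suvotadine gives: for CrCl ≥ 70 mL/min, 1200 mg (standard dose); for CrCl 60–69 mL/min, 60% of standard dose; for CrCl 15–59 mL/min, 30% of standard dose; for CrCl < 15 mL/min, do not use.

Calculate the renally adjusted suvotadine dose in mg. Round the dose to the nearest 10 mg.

360 mg

CrCl = (140 − 26) × 111 / (72 × 4.1) × 0.85 = 12654.0 / 295.20 × 0.85 ≈ 36.4 mL/min
CrCl ≈ 36 mL/min → bracket 15–59 mL/min.
30% of 1200 mg = 360 mg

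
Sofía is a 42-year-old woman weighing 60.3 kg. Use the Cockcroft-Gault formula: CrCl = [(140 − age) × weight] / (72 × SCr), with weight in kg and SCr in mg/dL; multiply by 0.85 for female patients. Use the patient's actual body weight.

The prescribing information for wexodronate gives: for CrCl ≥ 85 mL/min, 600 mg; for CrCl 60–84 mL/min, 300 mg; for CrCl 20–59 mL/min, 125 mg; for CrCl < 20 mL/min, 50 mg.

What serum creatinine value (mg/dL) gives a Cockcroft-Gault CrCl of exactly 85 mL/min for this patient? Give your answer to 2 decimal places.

0.82 mg/dL

Standard dose requires CrCl ≥ 85 mL/min.
Set (140 − 42) × 60.3 × 0.85 / (72 × SCr) = 85
SCr = (140 − 42) × 60.3 × 0.85 / (72 × 85) = 0.821 mg/dL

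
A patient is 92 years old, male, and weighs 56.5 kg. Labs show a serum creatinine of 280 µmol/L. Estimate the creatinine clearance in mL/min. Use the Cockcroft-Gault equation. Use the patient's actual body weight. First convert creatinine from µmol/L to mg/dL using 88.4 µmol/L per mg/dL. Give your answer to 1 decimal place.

SCr = 280 / 88.4 = 3.167 mg/dL
CrCl = (140 − 92) × 56.5 / (72 × 3.167) = 2712.0 / 228.02 ≈ 11.9 mL/min

11.9 mL/min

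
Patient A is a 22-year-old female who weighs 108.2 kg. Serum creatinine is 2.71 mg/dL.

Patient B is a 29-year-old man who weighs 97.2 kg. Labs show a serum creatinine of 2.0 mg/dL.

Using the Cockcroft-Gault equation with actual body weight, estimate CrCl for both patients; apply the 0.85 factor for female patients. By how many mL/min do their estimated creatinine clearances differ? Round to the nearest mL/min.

19 mL/min

Patient A: CrCl = (140 − 22) × 108.2 / (72 × 2.71) × 0.85 = 12767.6 / 195.12 × 0.85 ≈ 55.6 mL/min
Patient B: CrCl = (140 − 29) × 97.2 / (72 × 2) = 10789.2 / 144.00 ≈ 74.9 mL/min
|55.6 − 74.9| = 19.3 mL/min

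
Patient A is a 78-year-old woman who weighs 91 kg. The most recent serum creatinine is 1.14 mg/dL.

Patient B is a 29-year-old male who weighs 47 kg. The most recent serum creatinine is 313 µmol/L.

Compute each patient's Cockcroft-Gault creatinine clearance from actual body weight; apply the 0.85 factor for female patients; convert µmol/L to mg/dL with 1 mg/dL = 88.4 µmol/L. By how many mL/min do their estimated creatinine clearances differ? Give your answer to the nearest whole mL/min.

Patient A: CrCl = (140 − 78) × 91 / (72 × 1.14) × 0.85 = 5642.0 / 82.08 × 0.85 ≈ 58.4 mL/min
Patient B: SCr = 313 / 88.4 = 3.541 mg/dL
Patient B: CrCl = (140 − 29) × 47 / (72 × 3.541) = 5217.0 / 254.95 ≈ 20.5 mL/min
|58.4 − 20.5| = 37.9 mL/min

38 mL/min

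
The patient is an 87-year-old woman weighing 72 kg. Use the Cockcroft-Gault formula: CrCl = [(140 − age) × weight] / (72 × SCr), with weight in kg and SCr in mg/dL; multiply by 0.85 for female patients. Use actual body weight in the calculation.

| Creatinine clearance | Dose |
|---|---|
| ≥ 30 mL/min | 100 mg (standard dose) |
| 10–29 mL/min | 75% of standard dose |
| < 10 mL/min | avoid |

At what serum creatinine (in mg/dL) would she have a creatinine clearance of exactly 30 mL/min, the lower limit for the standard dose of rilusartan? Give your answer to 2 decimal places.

Standard dose requires CrCl ≥ 30 mL/min.
Set (140 − 87) × 72 × 0.85 / (72 × SCr) = 30
SCr = (140 − 87) × 72 × 0.85 / (72 × 30) = 1.502 mg/dL

1.50 mg/dL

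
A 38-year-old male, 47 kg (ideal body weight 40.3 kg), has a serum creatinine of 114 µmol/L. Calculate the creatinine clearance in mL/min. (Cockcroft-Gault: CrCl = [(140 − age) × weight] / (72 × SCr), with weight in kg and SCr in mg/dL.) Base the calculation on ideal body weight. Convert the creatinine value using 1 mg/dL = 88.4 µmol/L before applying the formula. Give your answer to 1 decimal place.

SCr = 114 / 88.4 = 1.29 mg/dL
CrCl = (140 − 38) × 40.3 / (72 × 1.29) = 4110.6 / 92.88 ≈ 44.3 mL/min

44.3 mL/min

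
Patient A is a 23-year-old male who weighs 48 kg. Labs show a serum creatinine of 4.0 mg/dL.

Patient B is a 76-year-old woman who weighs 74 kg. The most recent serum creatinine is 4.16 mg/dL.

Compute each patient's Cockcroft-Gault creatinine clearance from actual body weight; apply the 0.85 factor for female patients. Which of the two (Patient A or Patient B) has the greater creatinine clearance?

Patient A

Patient A: CrCl = (140 − 23) × 48 / (72 × 4) = 5616.0 / 288.00 ≈ 19.5 mL/min
Patient B: CrCl = (140 − 76) × 74 / (72 × 4.16) × 0.85 = 4736.0 / 299.52 × 0.85 ≈ 13.4 mL/min
19.5 vs 13.4 mL/min → Patient A is higher.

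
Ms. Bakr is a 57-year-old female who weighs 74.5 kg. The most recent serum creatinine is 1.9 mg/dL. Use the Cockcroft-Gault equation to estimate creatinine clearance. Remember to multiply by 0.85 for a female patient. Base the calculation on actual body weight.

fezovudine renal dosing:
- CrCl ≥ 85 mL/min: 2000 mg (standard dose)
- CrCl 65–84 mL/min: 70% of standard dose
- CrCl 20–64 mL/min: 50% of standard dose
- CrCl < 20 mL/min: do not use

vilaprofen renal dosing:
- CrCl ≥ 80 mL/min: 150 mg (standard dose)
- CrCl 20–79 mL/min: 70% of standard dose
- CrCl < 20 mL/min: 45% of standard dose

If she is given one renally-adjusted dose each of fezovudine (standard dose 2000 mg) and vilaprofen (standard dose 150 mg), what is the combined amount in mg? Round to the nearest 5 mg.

CrCl = (140 − 57) × 74.5 / (72 × 1.9) × 0.85 = 6183.5 / 136.80 × 0.85 ≈ 38.4 mL/min
CrCl ≈ 38 mL/min.
fezovudine: 20–64 mL/min → 50% of 2000 mg = 1000 mg.
vilaprofen: 20–79 mL/min → 70% of 150 mg = 105 mg.
Total = 1000 + 105 = 1105 mg.

1105 mg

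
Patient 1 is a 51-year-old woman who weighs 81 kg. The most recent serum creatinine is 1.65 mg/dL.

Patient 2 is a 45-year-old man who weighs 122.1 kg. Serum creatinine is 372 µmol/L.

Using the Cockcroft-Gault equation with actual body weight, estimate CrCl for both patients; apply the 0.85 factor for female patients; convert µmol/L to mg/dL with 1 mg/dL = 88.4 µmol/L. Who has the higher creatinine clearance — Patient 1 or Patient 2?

Patient 1

Patient 1: CrCl = (140 − 51) × 81 / (72 × 1.65) × 0.85 = 7209.0 / 118.80 × 0.85 ≈ 51.6 mL/min
Patient 2: SCr = 372 / 88.4 = 4.208 mg/dL
Patient 2: CrCl = (140 − 45) × 122.1 / (72 × 4.208) = 11599.5 / 302.98 ≈ 38.3 mL/min
51.6 vs 38.3 mL/min → Patient 1 is higher.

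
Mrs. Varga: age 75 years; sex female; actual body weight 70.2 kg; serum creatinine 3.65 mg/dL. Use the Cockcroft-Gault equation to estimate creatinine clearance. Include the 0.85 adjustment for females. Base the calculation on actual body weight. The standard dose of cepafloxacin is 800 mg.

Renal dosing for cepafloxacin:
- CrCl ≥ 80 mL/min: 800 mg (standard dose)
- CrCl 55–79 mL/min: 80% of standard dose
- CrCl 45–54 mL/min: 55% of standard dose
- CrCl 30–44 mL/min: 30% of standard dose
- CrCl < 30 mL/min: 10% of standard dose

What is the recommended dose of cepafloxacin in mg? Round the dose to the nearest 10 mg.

CrCl = (140 − 75) × 70.2 / (72 × 3.65) × 0.85 = 4563.0 / 262.80 × 0.85 ≈ 14.8 mL/min
CrCl ≈ 15 mL/min → bracket < 30 mL/min.
10% of 800 mg = 80 mg

80 mg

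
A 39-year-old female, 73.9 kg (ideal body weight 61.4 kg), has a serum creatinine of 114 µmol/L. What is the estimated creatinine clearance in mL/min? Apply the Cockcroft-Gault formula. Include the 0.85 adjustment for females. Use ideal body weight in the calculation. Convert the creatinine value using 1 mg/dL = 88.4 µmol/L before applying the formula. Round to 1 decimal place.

56.8 mL/min

SCr = 114 / 88.4 = 1.29 mg/dL
CrCl = (140 − 39) × 61.4 / (72 × 1.29) × 0.85 = 6201.4 / 92.88 × 0.85 ≈ 56.8 mL/min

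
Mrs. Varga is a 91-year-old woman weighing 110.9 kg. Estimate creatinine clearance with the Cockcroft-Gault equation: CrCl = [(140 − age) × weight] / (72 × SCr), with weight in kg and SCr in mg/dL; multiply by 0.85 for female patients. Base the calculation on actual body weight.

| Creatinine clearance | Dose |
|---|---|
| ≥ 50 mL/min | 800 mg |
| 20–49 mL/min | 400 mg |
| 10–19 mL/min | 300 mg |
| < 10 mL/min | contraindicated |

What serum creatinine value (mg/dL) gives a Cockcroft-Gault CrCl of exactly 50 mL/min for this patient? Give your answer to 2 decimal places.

1.28 mg/dL

Standard dose requires CrCl ≥ 50 mL/min.
Set (140 − 91) × 110.9 × 0.85 / (72 × SCr) = 50
SCr = (140 − 91) × 110.9 × 0.85 / (72 × 50) = 1.283 mg/dL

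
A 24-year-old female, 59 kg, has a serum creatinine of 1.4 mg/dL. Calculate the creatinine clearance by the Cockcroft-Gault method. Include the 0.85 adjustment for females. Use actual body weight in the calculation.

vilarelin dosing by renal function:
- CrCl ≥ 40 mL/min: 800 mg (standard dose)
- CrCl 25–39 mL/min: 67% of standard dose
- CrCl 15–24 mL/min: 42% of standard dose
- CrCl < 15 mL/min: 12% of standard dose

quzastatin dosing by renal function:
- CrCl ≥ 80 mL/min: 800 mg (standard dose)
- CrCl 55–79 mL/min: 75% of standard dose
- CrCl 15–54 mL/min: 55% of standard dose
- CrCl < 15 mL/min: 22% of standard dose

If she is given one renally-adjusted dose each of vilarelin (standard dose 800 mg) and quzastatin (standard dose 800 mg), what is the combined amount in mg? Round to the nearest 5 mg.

1400 mg

CrCl = (140 − 24) × 59 / (72 × 1.4) × 0.85 = 6844.0 / 100.80 × 0.85 ≈ 57.7 mL/min
CrCl ≈ 58 mL/min.
vilarelin: ≥ 40 mL/min → 100% of 800 mg = 800 mg.
quzastatin: 55–79 mL/min → 75% of 800 mg = 600 mg.
Total = 800 + 600 = 1400 mg.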